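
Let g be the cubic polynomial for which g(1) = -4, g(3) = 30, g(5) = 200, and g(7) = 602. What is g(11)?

2486

Write g(n) = an^3 + bn^2 + cn + d. Substituting each data point gives a linear system:
  a + b + c + d = -4
  27a + 9b + 3c + d = 30
  125a + 25b + 5c + d = 200
  343a + 49b + 7c + d = 602
Solving the system yields a = 2, b = -1, c = -5, d = 0.
So g(n) = 2n³ - n² - 5n.
Then g(11) = 2486.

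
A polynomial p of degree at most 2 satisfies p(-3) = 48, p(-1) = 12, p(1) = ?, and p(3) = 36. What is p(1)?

8

On equispaced nodes a degree-2 polynomial has vanishing third forward difference, so
  - p(-3) + 3·p(-1) - 3·p(1) + p(3) = 0.
Substituting the known values and solving for p(1):
  -3·p(1) = -24
  p(1) = 8.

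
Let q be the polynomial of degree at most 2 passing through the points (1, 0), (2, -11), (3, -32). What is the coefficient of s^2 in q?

-5

Write q(s) = as^2 + bs + c. Substituting each data point gives a linear system:
  a + b + c = 0
  4a + 2b + c = -11
  9a + 3b + c = -32
Solving the system yields a = -5, b = 4, c = 1.
So q(s) = -5s² + 4s + 1.
The leading coefficient is -5.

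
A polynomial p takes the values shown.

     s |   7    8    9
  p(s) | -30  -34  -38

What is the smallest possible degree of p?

Divided differences on the nodes 7, 8, 9:
  order 0: -30  -34  -38
  order 1: -4  -4
  order 2: 0
The order-1 divided differences are all -4 (nonzero) and every higher order vanishes, so the data lies on a polynomial of degree exactly 1.

1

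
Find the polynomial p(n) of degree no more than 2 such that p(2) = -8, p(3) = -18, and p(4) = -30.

p(n) = -n^2 - 5n + 6

Write p(n) = an^2 + bn + c. Substituting each data point gives a linear system:
  4a + 2b + c = -8
  9a + 3b + c = -18
  16a + 4b + c = -30
Solving the system yields a = -1, b = -5, c = 6.
So p(n) = -n^2 - 5n + 6.
Check: p(3) = -18. ✓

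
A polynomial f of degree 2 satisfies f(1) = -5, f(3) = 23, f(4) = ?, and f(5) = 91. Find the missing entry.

The 3 known points determine the degree-2 polynomial uniquely.
Write f(t) = at^2 + bt + c. Substituting each data point gives a linear system:
  a + b + c = -5
  9a + 3b + c = 23
  25a + 5b + c = 91
Solving the system yields a = 5, b = -6, c = -4.
So f(t) = 5t^2 - 6t - 4.
Then f(4) = 52.

52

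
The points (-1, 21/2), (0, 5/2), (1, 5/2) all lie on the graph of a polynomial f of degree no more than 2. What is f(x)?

Using the Lagrange interpolation formula with nodes -1, 0, 1:
  L_0(x) = x(x - 1) / 2
  L_1(x) = (x + 1)(x - 1) / -1
  L_2(x) = (x + 1)x / 2
Then f(x) = 21/2·L_0(x) + 5/2·L_1(x) + 5/2·L_2(x).
Expanding and collecting terms gives f(x) = 4x² - 4x + 5/2.
Check: f(-1) = 21/2. ✓

f(x) = 4x^2 - 4x + 5/2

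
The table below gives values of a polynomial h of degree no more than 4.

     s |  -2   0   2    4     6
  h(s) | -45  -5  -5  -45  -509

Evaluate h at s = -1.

-5

Forward differences of the values at s = -2, 0, 2, 4, 6:
  h  : -45  -5  -5  -45  -509
  Δ  : 40  0  -40  -464
  Δ^2: -40  -40  -424
  Δ^3: 0  -384
  Δ^4: -384
The fourth differences are constant, confirming degree 4.
Interpolating (Newton forward form) and evaluating at s = -1 gives h(-1) = -5.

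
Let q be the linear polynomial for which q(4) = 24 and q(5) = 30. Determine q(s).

Using the Lagrange interpolation formula with nodes 4, 5:
  L_0(s) = (s - 5) / -1
  L_1(s) = (s - 4) / 1
Then q(s) = 24·L_0(s) + 30·L_1(s).
Expanding and collecting terms gives q(s) = 6s.
Check: q(5) = 30. ✓

q(s) = 6s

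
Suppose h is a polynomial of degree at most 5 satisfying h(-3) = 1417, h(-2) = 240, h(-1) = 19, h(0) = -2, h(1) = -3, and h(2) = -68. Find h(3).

Write h(u) = au^5 + bu^4 + cu^3 + du^2 + eu + k. Substituting each data point gives a linear system:
  -243a + 81b - 27c + 9d - 3e + k = 1417
  -32a + 16b - 8c + 4d - 2e + k = 240
  -a + b - c + d - e + k = 19
  k = -2
  a + b + c + d + e + k = -3
  32a + 16b + 8c + 4d + 2e + k = -68
Solving the system yields a = -4, b = 4, c = -2, d = 6, e = -5, k = -2.
So h(u) = -4u^5 + 4u^4 - 2u^3 + 6u^2 - 5u - 2.
Then h(3) = -665.

-665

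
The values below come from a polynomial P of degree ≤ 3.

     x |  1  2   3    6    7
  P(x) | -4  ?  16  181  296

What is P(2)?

1

The 4 known points determine the degree-3 polynomial uniquely.
Write P(x) = ax^3 + bx^2 + cx + d. Substituting each data point gives a linear system:
  a + b + c + d = -4
  27a + 9b + 3c + d = 16
  216a + 36b + 6c + d = 181
  343a + 49b + 7c + d = 296
Solving the system yields a = 1, b = -1, c = 1, d = -5.
So P(x) = x^3 - x^2 + x - 5.
Then P(2) = 1.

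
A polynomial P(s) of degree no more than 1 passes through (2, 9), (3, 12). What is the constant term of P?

3

Write P(s) = as + b. Substituting each data point gives a linear system:
  2a + b = 9
  3a + b = 12
Solving the system yields a = 3, b = 3.
So P(s) = 3s + 3.
The constant term is 3.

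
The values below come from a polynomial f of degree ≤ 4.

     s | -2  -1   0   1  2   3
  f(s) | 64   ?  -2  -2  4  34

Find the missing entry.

The 5 known points determine the degree-4 polynomial uniquely.
Write f(s) = as^4 + bs^3 + cs^2 + ds + e. Substituting each data point gives a linear system:
  16a - 8b + 4c - 2d + e = 64
  e = -2
  a + b + c + d + e = -2
  16a + 8b + 4c + 2d + e = 4
  81a + 27b + 9c + 3d + e = 34
Solving the system yields a = 1, b = -3, c = 5, d = -3, e = -2.
So f(s) = s^4 - 3s^3 + 5s^2 - 3s - 2.
Then f(-1) = 10.

10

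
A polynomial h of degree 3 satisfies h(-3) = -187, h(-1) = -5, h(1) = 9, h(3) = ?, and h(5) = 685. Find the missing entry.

143

On equispaced nodes a degree-3 polynomial has vanishing fourth forward difference, so
  h(-3) - 4·h(-1) + 6·h(1) - 4·h(3) + h(5) = 0.
Substituting the known values and solving for h(3):
  -4·h(3) = -572
  h(3) = 143.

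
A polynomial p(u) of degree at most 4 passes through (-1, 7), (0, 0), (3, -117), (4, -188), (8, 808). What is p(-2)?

Using the Lagrange interpolation formula with nodes -1, 0, 3, 4, 8:
  L_0(u) = u(u - 3)(u - 4)(u - 8) / 180
  L_1(u) = (u + 1)(u - 3)(u - 4)(u - 8) / -96
  L_2(u) = (u + 1)u(u - 4)(u - 8) / 60
  L_3(u) = (u + 1)u(u - 3)(u - 8) / -80
  L_4(u) = (u + 1)u(u - 3)(u - 4) / 1440
Then p(u) = 7·L_0(u) + 0·L_1(u) - 117·L_2(u) - 188·L_3(u) + 808·L_4(u).
Expanding and collecting terms gives p(u) = u⁴ - 6u³ - 3u² - 3u.
Evaluating at u = -2: p(-2) = 58.

58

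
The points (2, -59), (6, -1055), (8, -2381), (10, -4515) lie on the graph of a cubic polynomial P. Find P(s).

Write P(s) = as^3 + bs^2 + cs + d. Substituting each data point gives a linear system:
  8a + 4b + 2c + d = -59
  216a + 36b + 6c + d = -1055
  512a + 64b + 8c + d = -2381
  1000a + 100b + 10c + d = -4515
Solving the system yields a = -4, b = -5, c = -1, d = -5.
So P(s) = -4s³ - 5s² - s - 5.
Check: P(8) = -2381. ✓

P(s) = -4s^3 - 5s^2 - s - 5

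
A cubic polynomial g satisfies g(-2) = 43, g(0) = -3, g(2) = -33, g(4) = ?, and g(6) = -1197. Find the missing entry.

-335

The 4 known points determine the degree-3 polynomial uniquely.
Write g(s) = as^3 + bs^2 + cs + d. Substituting each data point gives a linear system:
  -8a + 4b - 2c + d = 43
  d = -3
  8a + 4b + 2c + d = -33
  216a + 36b + 6c + d = -1197
Solving the system yields a = -6, b = 2, c = 5, d = -3.
So g(s) = -6s³ + 2s² + 5s - 3.
Then g(4) = -335.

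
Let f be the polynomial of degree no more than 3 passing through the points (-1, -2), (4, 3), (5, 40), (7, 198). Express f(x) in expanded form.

f(x) = x^3 - 2x^2 - 6x - 5

Using the Lagrange interpolation formula with nodes -1, 4, 5, 7:
  L_0(x) = (x - 4)(x - 5)(x - 7) / -240
  L_1(x) = (x + 1)(x - 5)(x - 7) / 15
  L_2(x) = (x + 1)(x - 4)(x - 7) / -12
  L_3(x) = (x + 1)(x - 4)(x - 5) / 48
Then f(x) = -2·L_0(x) + 3·L_1(x) + 40·L_2(x) + 198·L_3(x).
Expanding and collecting terms gives f(x) = x^3 - 2x^2 - 6x - 5.
Check: f(-1) = -2. ✓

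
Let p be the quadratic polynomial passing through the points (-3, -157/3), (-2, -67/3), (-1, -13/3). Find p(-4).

Write p(s) = as^2 + bs + c. Substituting each data point gives a linear system:
  9a - 3b + c = -157/3
  4a - 2b + c = -67/3
  a - b + c = -13/3
Solving the system yields a = -6, b = 0, c = 5/3.
So p(s) = -6s^2 + 5/3.
Then p(-4) = -283/3.

-283/3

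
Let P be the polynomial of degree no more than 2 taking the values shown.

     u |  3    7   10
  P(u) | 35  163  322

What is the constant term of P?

Write P(u) = au^2 + bu + c. Substituting each data point gives a linear system:
  9a + 3b + c = 35
  49a + 7b + c = 163
  100a + 10b + c = 322
Solving the system yields a = 3, b = 2, c = 2.
So P(u) = 3u^2 + 2u + 2.
The constant term is 2.

2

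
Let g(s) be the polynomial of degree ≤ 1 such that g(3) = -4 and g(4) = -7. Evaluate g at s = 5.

-10

Using the Lagrange interpolation formula with nodes 3, 4:
  L_0(s) = (s - 4) / -1
  L_1(s) = (s - 3) / 1
Then g(s) = -4·L_0(s) - 7·L_1(s).
Expanding and collecting terms gives g(s) = -3s + 5.
Evaluating at s = 5: g(5) = -10.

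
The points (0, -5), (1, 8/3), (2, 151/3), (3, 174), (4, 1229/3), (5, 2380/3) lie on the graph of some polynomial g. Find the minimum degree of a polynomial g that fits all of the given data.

Forward differences of the values at x = 0, 1, 2, 3, 4, 5:
  g  : -5  8/3  151/3  174  1229/3  2380/3
  Δ  : 23/3  143/3  371/3  707/3  1151/3
  Δ^2: 40  76  112  148
  Δ^3: 36  36  36
  Δ^4: 0  0
  Δ^5: 0
The third differences are constant (36) and nonzero, while all higher differences vanish, so the minimal degree is 3.

3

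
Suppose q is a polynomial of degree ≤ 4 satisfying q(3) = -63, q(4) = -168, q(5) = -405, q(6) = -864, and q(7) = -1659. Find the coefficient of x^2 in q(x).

Write q(x) = ax^4 + bx^3 + cx^2 + dx + e. Substituting each data point gives a linear system:
  81a + 27b + 9c + 3d + e = -63
  256a + 64b + 16c + 4d + e = -168
  625a + 125b + 25c + 5d + e = -405
  1296a + 216b + 36c + 6d + e = -864
  2401a + 343b + 49c + 7d + e = -1659
Solving the system yields a = -1, b = 3, c = -5, d = -6, e = 0.
So q(x) = -x^4 + 3x^3 - 5x^2 - 6x.
The coefficient of x^2 is -5.

-5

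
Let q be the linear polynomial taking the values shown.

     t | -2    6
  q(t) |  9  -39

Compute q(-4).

21

Write q(t) = at + b. Substituting each data point gives a linear system:
  -2a + b = 9
  6a + b = -39
Solving the system yields a = -6, b = -3.
So q(t) = -6t - 3.
Then q(-4) = 21.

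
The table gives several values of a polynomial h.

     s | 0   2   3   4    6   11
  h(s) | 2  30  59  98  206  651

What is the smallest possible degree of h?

Divided differences on the nodes 0, 2, 3, 4, 6, 11:
  order 0: 2  30  59  98  206  651
  order 1: 14  29  39  54  89
  order 2: 5  5  5  5
  order 3: 0  0  0
  order 4: 0  0
  order 5: 0
The order-2 divided differences are all 5 (nonzero) and every higher order vanishes, so the data lies on a polynomial of degree exactly 2.

2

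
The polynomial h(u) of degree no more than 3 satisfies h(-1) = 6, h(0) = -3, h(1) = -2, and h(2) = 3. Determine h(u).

h(u) = -u^3 + 5u^2 - 3u - 3

Using the Lagrange interpolation formula with nodes -1, 0, 1, 2:
  L_0(u) = u(u - 1)(u - 2) / -6
  L_1(u) = (u + 1)(u - 1)(u - 2) / 2
  L_2(u) = (u + 1)u(u - 2) / -2
  L_3(u) = (u + 1)u(u - 1) / 6
Then h(u) = 6·L_0(u) - 3·L_1(u) - 2·L_2(u) + 3·L_3(u).
Expanding and collecting terms gives h(u) = -u^3 + 5u^2 - 3u - 3.
Check: h(-1) = 6. ✓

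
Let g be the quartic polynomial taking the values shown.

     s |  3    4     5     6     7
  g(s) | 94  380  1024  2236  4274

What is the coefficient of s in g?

-6

Write g(s) = as^4 + bs^3 + cs^2 + ds + e. Substituting each data point gives a linear system:
  81a + 27b + 9c + 3d + e = 94
  256a + 64b + 16c + 4d + e = 380
  625a + 125b + 25c + 5d + e = 1024
  1296a + 216b + 36c + 6d + e = 2236
  2401a + 343b + 49c + 7d + e = 4274
Solving the system yields a = 2, b = -1, c = -3, d = -6, e = 4.
So g(s) = 2s⁴ - s³ - 3s² - 6s + 4.
The coefficient of s is -6.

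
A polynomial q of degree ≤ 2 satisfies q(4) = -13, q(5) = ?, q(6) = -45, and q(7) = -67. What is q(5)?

The 3 known points determine the degree-2 polynomial uniquely.
Write q(x) = ax^2 + bx + c. Substituting each data point gives a linear system:
  16a + 4b + c = -13
  36a + 6b + c = -45
  49a + 7b + c = -67
Solving the system yields a = -2, b = 4, c = 3.
So q(x) = -2x² + 4x + 3.
Then q(5) = -27.

-27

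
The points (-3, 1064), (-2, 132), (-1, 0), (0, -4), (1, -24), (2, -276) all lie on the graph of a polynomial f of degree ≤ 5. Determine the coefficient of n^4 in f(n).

Write f(n) = an^5 + bn^4 + cn^3 + dn^2 + en + k. Substituting each data point gives a linear system:
  -243a + 81b - 27c + 9d - 3e + k = 1064
  -32a + 16b - 8c + 4d - 2e + k = 132
  -a + b - c + d - e + k = 0
  k = -4
  a + b + c + d + e + k = -24
  32a + 16b + 8c + 4d + 2e + k = -276
Solving the system yields a = -5, b = -3, c = -5, d = -5, e = -2, k = -4.
So f(n) = -5n^5 - 3n^4 - 5n^3 - 5n^2 - 2n - 4.
The coefficient of n^4 is -3.

-3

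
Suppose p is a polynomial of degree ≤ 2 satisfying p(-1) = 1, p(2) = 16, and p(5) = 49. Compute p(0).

4

Write p(x) = ax^2 + bx + c. Substituting each data point gives a linear system:
  a - b + c = 1
  4a + 2b + c = 16
  25a + 5b + c = 49
Solving the system yields a = 1, b = 4, c = 4.
So p(x) = x² + 4x + 4.
Then p(0) = 4.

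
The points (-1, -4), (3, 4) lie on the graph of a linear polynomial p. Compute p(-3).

-8

Using the Lagrange interpolation formula with nodes -1, 3:
  L_0(t) = (t - 3) / -4
  L_1(t) = (t + 1) / 4
Then p(t) = -4·L_0(t) + 4·L_1(t).
Expanding and collecting terms gives p(t) = 2t - 2.
Evaluating at t = -3: p(-3) = -8.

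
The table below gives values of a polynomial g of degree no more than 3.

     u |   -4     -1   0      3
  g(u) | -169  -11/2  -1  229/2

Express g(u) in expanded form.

Using the Lagrange interpolation formula with nodes -4, -1, 0, 3:
  L_0(u) = (u + 1)u(u - 3) / -84
  L_1(u) = (u + 4)u(u - 3) / 12
  L_2(u) = (u + 4)(u + 1)(u - 3) / -12
  L_3(u) = (u + 4)(u + 1)u / 84
Then g(u) = -169·L_0(u) - 11/2·L_1(u) - 1·L_2(u) + 229/2·L_3(u).
Expanding and collecting terms gives g(u) = 3u^3 + (5/2)u^2 + 4u - 1.
Check: g(3) = 229/2. ✓

g(u) = 3u^3 + (5/2)u^2 + 4u - 1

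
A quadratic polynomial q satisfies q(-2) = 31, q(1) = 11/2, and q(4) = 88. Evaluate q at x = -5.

Write q(x) = ax^2 + bx + c. Substituting each data point gives a linear system:
  4a - 2b + c = 31
  a + b + c = 11/2
  16a + 4b + c = 88
Solving the system yields a = 6, b = -5/2, c = 2.
So q(x) = 6x^2 - (5/2)x + 2.
Then q(-5) = 329/2.

329/2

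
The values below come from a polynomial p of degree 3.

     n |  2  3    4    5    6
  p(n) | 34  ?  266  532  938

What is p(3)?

110

On equispaced nodes a degree-3 polynomial has vanishing fourth forward difference, so
  p(2) - 4·p(3) + 6·p(4) - 4·p(5) + p(6) = 0.
Substituting the known values and solving for p(3):
  -4·p(3) = -440
  p(3) = 110.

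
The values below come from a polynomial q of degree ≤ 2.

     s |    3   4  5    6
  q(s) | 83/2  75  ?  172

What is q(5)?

237/2

On equispaced nodes a degree-2 polynomial has vanishing third forward difference, so
  - q(3) + 3·q(4) - 3·q(5) + q(6) = 0.
Substituting the known values and solving for q(5):
  -3·q(5) = -711/2
  q(5) = 237/2.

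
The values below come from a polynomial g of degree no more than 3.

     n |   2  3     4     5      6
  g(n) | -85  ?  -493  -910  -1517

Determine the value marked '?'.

-230

The 4 known points determine the degree-3 polynomial uniquely.
Write g(n) = an^3 + bn^2 + cn + d. Substituting each data point gives a linear system:
  8a + 4b + 2c + d = -85
  64a + 16b + 4c + d = -493
  125a + 25b + 5c + d = -910
  216a + 36b + 6c + d = -1517
Solving the system yields a = -6, b = -5, c = -6, d = -5.
So g(n) = -6n^3 - 5n^2 - 6n - 5.
Then g(3) = -230.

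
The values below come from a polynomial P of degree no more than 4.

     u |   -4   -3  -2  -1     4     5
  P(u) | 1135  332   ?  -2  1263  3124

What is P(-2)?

The 5 known points determine the degree-4 polynomial uniquely.
Write P(u) = au^4 + bu^3 + cu^2 + du + e. Substituting each data point gives a linear system:
  256a - 64b + 16c - 4d + e = 1135
  81a - 27b + 9c - 3d + e = 332
  a - b + c - d + e = -2
  256a + 64b + 16c + 4d + e = 1263
  625a + 125b + 25c + 5d + e = 3124
Solving the system yields a = 5, b = 1, c = -5, d = 0, e = -1.
So P(u) = 5u^4 + u^3 - 5u^2 - 1.
Then P(-2) = 51.

51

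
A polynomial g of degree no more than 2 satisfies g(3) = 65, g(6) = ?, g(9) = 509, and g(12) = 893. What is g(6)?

233

The 3 known points determine the degree-2 polynomial uniquely.
Write g(n) = an^2 + bn + c. Substituting each data point gives a linear system:
  9a + 3b + c = 65
  81a + 9b + c = 509
  144a + 12b + c = 893
Solving the system yields a = 6, b = 2, c = 5.
So g(n) = 6n^2 + 2n + 5.
Then g(6) = 233.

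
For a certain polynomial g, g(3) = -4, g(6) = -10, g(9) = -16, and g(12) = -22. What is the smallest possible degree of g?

Forward differences of the values at x = 3, 6, 9, 12:
  g  : -4  -10  -16  -22
  Δ  : -6  -6  -6
  Δ^2: 0  0
  Δ^3: 0
The first differences are constant (-6) and nonzero, while all higher differences vanish, so the minimal degree is 1.

1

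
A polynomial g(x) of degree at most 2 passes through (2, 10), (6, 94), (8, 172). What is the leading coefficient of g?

Write g(x) = ax^2 + bx + c. Substituting each data point gives a linear system:
  4a + 2b + c = 10
  36a + 6b + c = 94
  64a + 8b + c = 172
Solving the system yields a = 3, b = -3, c = 4.
So g(x) = 3x^2 - 3x + 4.
The leading coefficient is 3.

3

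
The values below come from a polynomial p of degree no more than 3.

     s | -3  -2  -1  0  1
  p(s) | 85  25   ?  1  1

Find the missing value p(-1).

3

The 4 known points determine the degree-3 polynomial uniquely.
Write p(s) = as^3 + bs^2 + cs + d. Substituting each data point gives a linear system:
  -27a + 9b - 3c + d = 85
  -8a + 4b - 2c + d = 25
  d = 1
  a + b + c + d = 1
Solving the system yields a = -3, b = 1, c = 2, d = 1.
So p(s) = -3s^3 + s^2 + 2s + 1.
Then p(-1) = 3.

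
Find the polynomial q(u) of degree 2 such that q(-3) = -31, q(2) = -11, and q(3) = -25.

Using the Lagrange interpolation formula with nodes -3, 2, 3:
  L_0(u) = (u - 2)(u - 3) / 30
  L_1(u) = (u + 3)(u - 3) / -5
  L_2(u) = (u + 3)(u - 2) / 6
Then q(u) = -31·L_0(u) - 11·L_1(u) - 25·L_2(u).
Expanding and collecting terms gives q(u) = -3u^2 + u - 1.
Check: q(-3) = -31. ✓

q(u) = -3u^2 + u - 1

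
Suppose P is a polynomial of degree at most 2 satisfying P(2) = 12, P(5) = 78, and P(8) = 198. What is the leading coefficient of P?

3

Write P(s) = as^2 + bs + c. Substituting each data point gives a linear system:
  4a + 2b + c = 12
  25a + 5b + c = 78
  64a + 8b + c = 198
Solving the system yields a = 3, b = 1, c = -2.
So P(s) = 3s² + s - 2.
The leading coefficient is 3.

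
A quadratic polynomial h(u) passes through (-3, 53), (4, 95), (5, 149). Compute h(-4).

Using the Lagrange interpolation formula with nodes -3, 4, 5:
  L_0(u) = (u - 4)(u - 5) / 56
  L_1(u) = (u + 3)(u - 5) / -7
  L_2(u) = (u + 3)(u - 4) / 8
Then h(u) = 53·L_0(u) + 95·L_1(u) + 149·L_2(u).
Expanding and collecting terms gives h(u) = 6u^2 - 1.
Evaluating at u = -4: h(-4) = 95.

95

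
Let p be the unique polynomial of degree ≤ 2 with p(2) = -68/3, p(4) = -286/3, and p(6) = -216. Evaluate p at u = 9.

-487

Using the Lagrange interpolation formula with nodes 2, 4, 6:
  L_0(u) = (u - 4)(u - 6) / 8
  L_1(u) = (u - 2)(u - 6) / -4
  L_2(u) = (u - 2)(u - 4) / 8
Then p(u) = -68/3·L_0(u) - 286/3·L_1(u) - 216·L_2(u).
Expanding and collecting terms gives p(u) = -6u^2 - (1/3)u + 2.
Evaluating at u = 9: p(9) = -487.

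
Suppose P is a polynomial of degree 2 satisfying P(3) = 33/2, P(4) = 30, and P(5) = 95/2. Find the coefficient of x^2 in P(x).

Write P(x) = ax^2 + bx + c. Substituting each data point gives a linear system:
  9a + 3b + c = 33/2
  16a + 4b + c = 30
  25a + 5b + c = 95/2
Solving the system yields a = 2, b = -1/2, c = 0.
So P(x) = 2x² - (1/2)x.
The leading coefficient is 2.

2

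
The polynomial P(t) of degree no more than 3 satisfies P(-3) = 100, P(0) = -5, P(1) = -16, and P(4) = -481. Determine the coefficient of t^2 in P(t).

Write P(t) = at^3 + bt^2 + ct + d. Substituting each data point gives a linear system:
  -27a + 9b - 3c + d = 100
  d = -5
  a + b + c + d = -16
  64a + 16b + 4c + d = -481
Solving the system yields a = -6, b = -6, c = 1, d = -5.
So P(t) = -6t³ - 6t² + t - 5.
The coefficient of t^2 is -6.

-6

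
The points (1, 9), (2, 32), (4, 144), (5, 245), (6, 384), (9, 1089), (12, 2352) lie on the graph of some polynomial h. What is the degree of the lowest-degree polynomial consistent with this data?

3

Divided differences on the nodes 1, 2, 4, 5, 6, 9, 12:
  order 0: 9  32  144  245  384  1089  2352
  order 1: 23  56  101  139  235  421
  order 2: 11  15  19  24  31
  order 3: 1  1  1  1
  order 4: 0  0  0
  order 5: 0  0
  order 6: 0
The order-3 divided differences are all 1 (nonzero) and every higher order vanishes, so the data lies on a polynomial of degree exactly 3.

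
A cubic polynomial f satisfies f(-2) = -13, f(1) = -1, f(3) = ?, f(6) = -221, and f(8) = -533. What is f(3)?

-23

The 4 known points determine the degree-3 polynomial uniquely.
Write f(x) = ax^3 + bx^2 + cx + d. Substituting each data point gives a linear system:
  -8a + 4b - 2c + d = -13
  a + b + c + d = -1
  216a + 36b + 6c + d = -221
  512a + 64b + 8c + d = -533
Solving the system yields a = -1, b = -1, c = 6, d = -5.
So f(x) = -x^3 - x^2 + 6x - 5.
Then f(3) = -23.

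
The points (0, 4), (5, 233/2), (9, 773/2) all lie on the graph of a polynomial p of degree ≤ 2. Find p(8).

Using the Lagrange interpolation formula with nodes 0, 5, 9:
  L_0(t) = (t - 5)(t - 9) / 45
  L_1(t) = t(t - 9) / -20
  L_2(t) = t(t - 5) / 36
Then p(t) = 4·L_0(t) + 233/2·L_1(t) + 773/2·L_2(t).
Expanding and collecting terms gives p(t) = 5t^2 - (5/2)t + 4.
Evaluating at t = 8: p(8) = 304.

304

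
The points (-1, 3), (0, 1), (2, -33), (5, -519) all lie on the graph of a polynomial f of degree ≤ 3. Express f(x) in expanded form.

Using the Lagrange interpolation formula with nodes -1, 0, 2, 5:
  L_0(x) = x(x - 2)(x - 5) / -18
  L_1(x) = (x + 1)(x - 2)(x - 5) / 10
  L_2(x) = (x + 1)x(x - 5) / -18
  L_3(x) = (x + 1)x(x - 2) / 90
Then f(x) = 3·L_0(x) + 1·L_1(x) - 33·L_2(x) - 519·L_3(x).
Expanding and collecting terms gives f(x) = -4x³ - x² + x + 1.
Check: f(5) = -519. ✓

f(x) = -4x^3 - x^2 + x + 1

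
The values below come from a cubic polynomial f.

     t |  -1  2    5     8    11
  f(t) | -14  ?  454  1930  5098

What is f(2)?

22

On equispaced nodes a degree-3 polynomial has vanishing fourth forward difference, so
  f(-1) - 4·f(2) + 6·f(5) - 4·f(8) + f(11) = 0.
Substituting the known values and solving for f(2):
  -4·f(2) = -88
  f(2) = 22.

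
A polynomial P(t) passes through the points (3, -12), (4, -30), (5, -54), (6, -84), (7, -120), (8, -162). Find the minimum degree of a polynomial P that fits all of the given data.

2

Forward differences of the values at t = 3, 4, 5, 6, 7, 8:
  P  : -12  -30  -54  -84  -120  -162
  Δ  : -18  -24  -30  -36  -42
  Δ^2: -6  -6  -6  -6
  Δ^3: 0  0  0
  Δ^4: 0  0
  Δ^5: 0
The second differences are constant (-6) and nonzero, while all higher differences vanish, so the minimal degree is 2.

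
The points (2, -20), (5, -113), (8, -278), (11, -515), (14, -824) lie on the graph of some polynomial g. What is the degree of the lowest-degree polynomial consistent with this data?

Forward differences of the values at u = 2, 5, 8, 11, 14:
  g  : -20  -113  -278  -515  -824
  Δ  : -93  -165  -237  -309
  Δ^2: -72  -72  -72
  Δ^3: 0  0
  Δ^4: 0
The second differences are constant (-72) and nonzero, while all higher differences vanish, so the minimal degree is 2.

2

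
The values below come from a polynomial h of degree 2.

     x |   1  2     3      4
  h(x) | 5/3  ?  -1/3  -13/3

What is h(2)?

5/3

The 3 known points determine the degree-2 polynomial uniquely.
Write h(x) = ax^2 + bx + c. Substituting each data point gives a linear system:
  a + b + c = 5/3
  9a + 3b + c = -1/3
  16a + 4b + c = -13/3
Solving the system yields a = -1, b = 3, c = -1/3.
So h(x) = -x² + 3x - 1/3.
Then h(2) = 5/3.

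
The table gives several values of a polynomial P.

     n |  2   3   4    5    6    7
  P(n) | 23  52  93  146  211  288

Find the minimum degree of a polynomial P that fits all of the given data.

2

Forward differences of the values at n = 2, 3, 4, 5, 6, 7:
  P  : 23  52  93  146  211  288
  Δ  : 29  41  53  65  77
  Δ^2: 12  12  12  12
  Δ^3: 0  0  0
  Δ^4: 0  0
  Δ^5: 0
The second differences are constant (12) and nonzero, while all higher differences vanish, so the minimal degree is 2.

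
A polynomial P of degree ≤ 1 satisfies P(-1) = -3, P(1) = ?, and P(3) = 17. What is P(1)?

7

The 2 known points determine the degree-1 polynomial uniquely.
Write P(x) = ax + b. Substituting each data point gives a linear system:
  -a + b = -3
  3a + b = 17
Solving the system yields a = 5, b = 2.
So P(x) = 5x + 2.
Then P(1) = 7.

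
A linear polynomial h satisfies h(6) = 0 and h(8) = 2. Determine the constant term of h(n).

Write h(n) = an + b. Substituting each data point gives a linear system:
  6a + b = 0
  8a + b = 2
Solving the system yields a = 1, b = -6.
So h(n) = n - 6.
The constant term is -6.

-6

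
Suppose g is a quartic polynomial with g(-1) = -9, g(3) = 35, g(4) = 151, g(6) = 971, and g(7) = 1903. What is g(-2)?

Using the Lagrange interpolation formula with nodes -1, 3, 4, 6, 7:
  L_0(t) = (t - 3)(t - 4)(t - 6)(t - 7) / 1120
  L_1(t) = (t + 1)(t - 4)(t - 6)(t - 7) / -48
  L_2(t) = (t + 1)(t - 3)(t - 6)(t - 7) / 30
  L_3(t) = (t + 1)(t - 3)(t - 4)(t - 7) / -42
  L_4(t) = (t + 1)(t - 3)(t - 4)(t - 6) / 96
Then g(t) = -9·L_0(t) + 35·L_1(t) + 151·L_2(t) + 971·L_3(t) + 1903·L_4(t).
Expanding and collecting terms gives g(t) = t⁴ - t³ - 4t² + 6t - 1.
Evaluating at t = -2: g(-2) = -5.

-5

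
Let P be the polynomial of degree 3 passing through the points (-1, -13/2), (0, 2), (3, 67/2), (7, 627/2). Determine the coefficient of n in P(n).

6

Write P(n) = an^3 + bn^2 + cn + d. Substituting each data point gives a linear system:
  -a + b - c + d = -13/2
  d = 2
  27a + 9b + 3c + d = 67/2
  343a + 49b + 7c + d = 627/2
Solving the system yields a = 1, b = -3/2, c = 6, d = 2.
So P(n) = n³ - (3/2)n² + 6n + 2.
The coefficient of n is 6.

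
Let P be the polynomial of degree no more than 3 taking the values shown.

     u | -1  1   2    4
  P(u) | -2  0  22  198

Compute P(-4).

Write P(u) = au^3 + bu^2 + cu + d. Substituting each data point gives a linear system:
  -a + b - c + d = -2
  a + b + c + d = 0
  8a + 4b + 2c + d = 22
  64a + 16b + 4c + d = 198
Solving the system yields a = 3, b = 1, c = -2, d = -2.
So P(u) = 3u³ + u² - 2u - 2.
Then P(-4) = -170.

-170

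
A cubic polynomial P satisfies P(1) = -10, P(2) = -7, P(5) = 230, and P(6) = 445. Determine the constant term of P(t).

Write P(t) = at^3 + bt^2 + ct + d. Substituting each data point gives a linear system:
  a + b + c + d = -10
  8a + 4b + 2c + d = -7
  125a + 25b + 5c + d = 230
  216a + 36b + 6c + d = 445
Solving the system yields a = 3, b = -5, c = -3, d = -5.
So P(t) = 3t³ - 5t² - 3t - 5.
The constant term is -5.

-5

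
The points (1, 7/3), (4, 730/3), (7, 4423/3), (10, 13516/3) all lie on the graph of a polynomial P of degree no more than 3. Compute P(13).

30439/3

Forward differences of the values at x = 1, 4, 7, 10:
  P  : 7/3  730/3  4423/3  13516/3
  Δ  : 241  1231  3031
  Δ^2: 990  1800
  Δ^3: 810
The third differences are constant, confirming degree 3.
Interpolating (Newton forward form) and evaluating at x = 13 gives P(13) = 30439/3.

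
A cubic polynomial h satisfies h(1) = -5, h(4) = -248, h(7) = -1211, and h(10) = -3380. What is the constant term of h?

Write h(t) = at^3 + bt^2 + ct + d. Substituting each data point gives a linear system:
  a + b + c + d = -5
  64a + 16b + 4c + d = -248
  343a + 49b + 7c + d = -1211
  1000a + 100b + 10c + d = -3380
Solving the system yields a = -3, b = -4, c = 2, d = 0.
So h(t) = -3t^3 - 4t^2 + 2t.
The constant term is 0.

0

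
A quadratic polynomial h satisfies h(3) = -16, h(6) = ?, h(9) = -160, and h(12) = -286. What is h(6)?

On equispaced nodes a degree-2 polynomial has vanishing third forward difference, so
  - h(3) + 3·h(6) - 3·h(9) + h(12) = 0.
Substituting the known values and solving for h(6):
  3·h(6) = -210
  h(6) = -70.

-70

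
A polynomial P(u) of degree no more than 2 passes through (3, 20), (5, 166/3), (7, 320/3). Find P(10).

641/3

Write P(u) = au^2 + bu + c. Substituting each data point gives a linear system:
  9a + 3b + c = 20
  25a + 5b + c = 166/3
  49a + 7b + c = 320/3
Solving the system yields a = 2, b = 5/3, c = -3.
So P(u) = 2u² + (5/3)u - 3.
Then P(10) = 641/3.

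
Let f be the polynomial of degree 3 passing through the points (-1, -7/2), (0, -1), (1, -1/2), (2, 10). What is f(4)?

Using the Lagrange interpolation formula with nodes -1, 0, 1, 2:
  L_0(x) = x(x - 1)(x - 2) / -6
  L_1(x) = (x + 1)(x - 1)(x - 2) / 2
  L_2(x) = (x + 1)x(x - 2) / -2
  L_3(x) = (x + 1)x(x - 1) / 6
Then f(x) = -7/2·L_0(x) - 1·L_1(x) - 1/2·L_2(x) + 10·L_3(x).
Expanding and collecting terms gives f(x) = 2x³ - x² - (1/2)x - 1.
Evaluating at x = 4: f(4) = 109.

109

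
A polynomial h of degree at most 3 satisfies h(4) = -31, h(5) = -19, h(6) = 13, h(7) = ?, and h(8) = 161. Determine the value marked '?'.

On equispaced nodes a degree-3 polynomial has vanishing fourth forward difference, so
  h(4) - 4·h(5) + 6·h(6) - 4·h(7) + h(8) = 0.
Substituting the known values and solving for h(7):
  -4·h(7) = -284
  h(7) = 71.

71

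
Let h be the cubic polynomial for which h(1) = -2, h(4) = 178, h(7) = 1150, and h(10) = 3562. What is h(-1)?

Write h(s) = as^3 + bs^2 + cs + d. Substituting each data point gives a linear system:
  a + b + c + d = -2
  64a + 16b + 4c + d = 178
  343a + 49b + 7c + d = 1150
  1000a + 100b + 10c + d = 3562
Solving the system yields a = 4, b = -4, c = -4, d = 2.
So h(s) = 4s^3 - 4s^2 - 4s + 2.
Then h(-1) = -2.

-2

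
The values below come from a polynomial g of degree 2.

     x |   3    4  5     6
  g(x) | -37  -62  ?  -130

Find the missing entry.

-93

On equispaced nodes a degree-2 polynomial has vanishing third forward difference, so
  - g(3) + 3·g(4) - 3·g(5) + g(6) = 0.
Substituting the known values and solving for g(5):
  -3·g(5) = 279
  g(5) = -93.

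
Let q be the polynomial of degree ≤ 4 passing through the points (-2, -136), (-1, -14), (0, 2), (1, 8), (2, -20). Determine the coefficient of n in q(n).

Write q(n) = an^4 + bn^3 + cn^2 + dn + e. Substituting each data point gives a linear system:
  16a - 8b + 4c - 2d + e = -136
  a - b + c - d + e = -14
  e = 2
  a + b + c + d + e = 8
  16a + 8b + 4c + 2d + e = -20
Solving the system yields a = -5, b = 6, c = 0, d = 5, e = 2.
So q(n) = -5n^4 + 6n^3 + 5n + 2.
The coefficient of n is 5.

5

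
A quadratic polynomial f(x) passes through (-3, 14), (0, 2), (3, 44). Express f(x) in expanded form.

f(x) = 3x^2 + 5x + 2

Using the Lagrange interpolation formula with nodes -3, 0, 3:
  L_0(x) = x(x - 3) / 18
  L_1(x) = (x + 3)(x - 3) / -9
  L_2(x) = (x + 3)x / 18
Then f(x) = 14·L_0(x) + 2·L_1(x) + 44·L_2(x).
Expanding and collecting terms gives f(x) = 3x^2 + 5x + 2.
Check: f(-3) = 14. ✓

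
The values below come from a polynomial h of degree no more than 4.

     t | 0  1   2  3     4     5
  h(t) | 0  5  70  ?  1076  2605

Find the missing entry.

On equispaced nodes a degree-4 polynomial has vanishing fifth forward difference, so
  - h(0) + 5·h(1) - 10·h(2) + 10·h(3) - 5·h(4) + h(5) = 0.
Substituting the known values and solving for h(3):
  10·h(3) = 3450
  h(3) = 345.

345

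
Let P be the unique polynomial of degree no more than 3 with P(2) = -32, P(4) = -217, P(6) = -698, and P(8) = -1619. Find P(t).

Using the Lagrange interpolation formula with nodes 2, 4, 6, 8:
  L_0(t) = (t - 4)(t - 6)(t - 8) / -48
  L_1(t) = (t - 2)(t - 6)(t - 8) / 16
  L_2(t) = (t - 2)(t - 4)(t - 8) / -16
  L_3(t) = (t - 2)(t - 4)(t - 6) / 48
Then P(t) = -32·L_0(t) - 217·L_1(t) - 698·L_2(t) - 1619·L_3(t).
Expanding and collecting terms gives P(t) = -3t^3 - t^2 - (5/2)t + 1.
Check: P(2) = -32. ✓

P(t) = -3t^3 - t^2 - (5/2)t + 1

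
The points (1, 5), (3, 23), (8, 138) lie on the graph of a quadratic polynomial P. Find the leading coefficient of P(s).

2

Write P(s) = as^2 + bs + c. Substituting each data point gives a linear system:
  a + b + c = 5
  9a + 3b + c = 23
  64a + 8b + c = 138
Solving the system yields a = 2, b = 1, c = 2.
So P(s) = 2s^2 + s + 2.
The leading coefficient is 2.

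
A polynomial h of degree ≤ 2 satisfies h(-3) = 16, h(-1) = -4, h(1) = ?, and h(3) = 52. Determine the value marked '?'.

8

On equispaced nodes a degree-2 polynomial has vanishing third forward difference, so
  - h(-3) + 3·h(-1) - 3·h(1) + h(3) = 0.
Substituting the known values and solving for h(1):
  -3·h(1) = -24
  h(1) = 8.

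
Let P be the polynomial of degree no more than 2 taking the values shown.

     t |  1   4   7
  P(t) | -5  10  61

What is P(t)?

Write P(t) = at^2 + bt + c. Substituting each data point gives a linear system:
  a + b + c = -5
  16a + 4b + c = 10
  49a + 7b + c = 61
Solving the system yields a = 2, b = -5, c = -2.
So P(t) = 2t² - 5t - 2.
Check: P(1) = -5. ✓

P(t) = 2t^2 - 5t - 2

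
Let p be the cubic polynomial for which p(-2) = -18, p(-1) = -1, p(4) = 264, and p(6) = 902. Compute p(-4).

-208

Using the Lagrange interpolation formula with nodes -2, -1, 4, 6:
  L_0(x) = (x + 1)(x - 4)(x - 6) / -48
  L_1(x) = (x + 2)(x - 4)(x - 6) / 35
  L_2(x) = (x + 2)(x + 1)(x - 6) / -60
  L_3(x) = (x + 2)(x + 1)(x - 4) / 112
Then p(x) = -18·L_0(x) - 1·L_1(x) + 264·L_2(x) + 902·L_3(x).
Expanding and collecting terms gives p(x) = 4x³ + 2x² - 5x - 4.
Evaluating at x = -4: p(-4) = -208.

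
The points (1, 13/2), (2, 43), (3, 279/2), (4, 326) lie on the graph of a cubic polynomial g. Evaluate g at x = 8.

2572

Forward differences of the values at x = 1, 2, 3, 4:
  g  : 13/2  43  279/2  326
  Δ  : 73/2  193/2  373/2
  Δ^2: 60  90
  Δ^3: 30
The third differences are constant, confirming degree 3.
Interpolating (Newton forward form) and evaluating at x = 8 gives g(8) = 2572.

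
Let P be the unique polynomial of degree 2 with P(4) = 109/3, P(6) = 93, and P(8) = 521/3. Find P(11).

1019/3

Using the Lagrange interpolation formula with nodes 4, 6, 8:
  L_0(u) = (u - 6)(u - 8) / 8
  L_1(u) = (u - 4)(u - 8) / -4
  L_2(u) = (u - 4)(u - 6) / 8
Then P(u) = 109/3·L_0(u) + 93·L_1(u) + 521/3·L_2(u).
Expanding and collecting terms gives P(u) = 3u^2 - (5/3)u - 5.
Evaluating at u = 11: P(11) = 1019/3.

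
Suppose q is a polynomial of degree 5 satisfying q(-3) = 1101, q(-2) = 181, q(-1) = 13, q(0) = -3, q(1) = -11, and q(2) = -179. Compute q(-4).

Write q(t) = at^5 + bt^4 + ct^3 + dt^2 + et + k. Substituting each data point gives a linear system:
  -243a + 81b - 27c + 9d - 3e + k = 1101
  -32a + 16b - 8c + 4d - 2e + k = 181
  -a + b - c + d - e + k = 13
  k = -3
  a + b + c + d + e + k = -11
  32a + 16b + 8c + 4d + 2e + k = -179
Solving the system yields a = -4, b = -1, c = -6, d = 5, e = -2, k = -3.
So q(t) = -4t⁵ - t⁴ - 6t³ + 5t² - 2t - 3.
Then q(-4) = 4309.

4309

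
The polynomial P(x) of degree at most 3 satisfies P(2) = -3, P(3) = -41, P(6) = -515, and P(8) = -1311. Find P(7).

Using the Lagrange interpolation formula with nodes 2, 3, 6, 8:
  L_0(x) = (x - 3)(x - 6)(x - 8) / -24
  L_1(x) = (x - 2)(x - 6)(x - 8) / 15
  L_2(x) = (x - 2)(x - 3)(x - 8) / -24
  L_3(x) = (x - 2)(x - 3)(x - 6) / 60
Then P(x) = -3·L_0(x) - 41·L_1(x) - 515·L_2(x) - 1311·L_3(x).
Expanding and collecting terms gives P(x) = -3x³ + 3x² + 4x + 1.
Evaluating at x = 7: P(7) = -853.

-853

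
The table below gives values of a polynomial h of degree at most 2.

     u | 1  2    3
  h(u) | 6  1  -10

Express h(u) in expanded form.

Using the Lagrange interpolation formula with nodes 1, 2, 3:
  L_0(u) = (u - 2)(u - 3) / 2
  L_1(u) = (u - 1)(u - 3) / -1
  L_2(u) = (u - 1)(u - 2) / 2
Then h(u) = 6·L_0(u) + 1·L_1(u) - 10·L_2(u).
Expanding and collecting terms gives h(u) = -3u^2 + 4u + 5.
Check: h(2) = 1. ✓

h(u) = -3u^2 + 4u + 5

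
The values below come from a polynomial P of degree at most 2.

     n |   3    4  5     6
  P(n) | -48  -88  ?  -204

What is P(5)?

The 3 known points determine the degree-2 polynomial uniquely.
Write P(n) = an^2 + bn + c. Substituting each data point gives a linear system:
  9a + 3b + c = -48
  16a + 4b + c = -88
  36a + 6b + c = -204
Solving the system yields a = -6, b = 2, c = 0.
So P(n) = -6n² + 2n.
Then P(5) = -140.

-140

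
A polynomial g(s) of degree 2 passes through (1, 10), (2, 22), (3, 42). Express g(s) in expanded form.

g(s) = 4s^2 + 6

Write g(s) = as^2 + bs + c. Substituting each data point gives a linear system:
  a + b + c = 10
  4a + 2b + c = 22
  9a + 3b + c = 42
Solving the system yields a = 4, b = 0, c = 6.
So g(s) = 4s^2 + 6.
Check: g(3) = 42. ✓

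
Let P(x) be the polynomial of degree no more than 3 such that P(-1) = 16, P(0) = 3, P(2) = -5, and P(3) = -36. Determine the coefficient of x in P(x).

-4

Write P(x) = ax^3 + bx^2 + cx + d. Substituting each data point gives a linear system:
  -a + b - c + d = 16
  d = 3
  8a + 4b + 2c + d = -5
  27a + 9b + 3c + d = -36
Solving the system yields a = -3, b = 6, c = -4, d = 3.
So P(x) = -3x³ + 6x² - 4x + 3.
The coefficient of x is -4.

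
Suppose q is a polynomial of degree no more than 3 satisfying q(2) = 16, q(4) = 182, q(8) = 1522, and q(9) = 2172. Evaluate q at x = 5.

364

Write q(x) = ax^3 + bx^2 + cx + d. Substituting each data point gives a linear system:
  8a + 4b + 2c + d = 16
  64a + 16b + 4c + d = 182
  512a + 64b + 8c + d = 1522
  729a + 81b + 9c + d = 2172
Solving the system yields a = 3, b = 0, c = -1, d = -6.
So q(x) = 3x³ - x - 6.
Then q(5) = 364.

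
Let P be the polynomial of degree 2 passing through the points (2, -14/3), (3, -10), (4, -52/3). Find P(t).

P(t) = -t^2 - (1/3)t

Write P(t) = at^2 + bt + c. Substituting each data point gives a linear system:
  4a + 2b + c = -14/3
  9a + 3b + c = -10
  16a + 4b + c = -52/3
Solving the system yields a = -1, b = -1/3, c = 0.
So P(t) = -t² - (1/3)t.
Check: P(2) = -14/3. ✓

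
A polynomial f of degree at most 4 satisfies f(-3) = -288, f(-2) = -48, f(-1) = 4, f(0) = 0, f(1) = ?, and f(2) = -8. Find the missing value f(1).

0

On equispaced nodes a degree-4 polynomial has vanishing fifth forward difference, so
  - f(-3) + 5·f(-2) - 10·f(-1) + 10·f(0) - 5·f(1) + f(2) = 0.
Substituting the known values and solving for f(1):
  -5·f(1) = 0
  f(1) = 0.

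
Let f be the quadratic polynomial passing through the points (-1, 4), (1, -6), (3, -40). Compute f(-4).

-26

Write f(t) = at^2 + bt + c. Substituting each data point gives a linear system:
  a - b + c = 4
  a + b + c = -6
  9a + 3b + c = -40
Solving the system yields a = -3, b = -5, c = 2.
So f(t) = -3t² - 5t + 2.
Then f(-4) = -26.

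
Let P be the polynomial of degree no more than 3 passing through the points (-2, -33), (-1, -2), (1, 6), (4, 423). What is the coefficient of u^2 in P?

3

Write P(u) = au^3 + bu^2 + cu + d. Substituting each data point gives a linear system:
  -8a + 4b - 2c + d = -33
  -a + b - c + d = -2
  a + b + c + d = 6
  64a + 16b + 4c + d = 423
Solving the system yields a = 6, b = 3, c = -2, d = -1.
So P(u) = 6u^3 + 3u^2 - 2u - 1.
The coefficient of u^2 is 3.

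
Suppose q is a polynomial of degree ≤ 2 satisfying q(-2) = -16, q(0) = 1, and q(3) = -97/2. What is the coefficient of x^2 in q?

-5

Write q(x) = ax^2 + bx + c. Substituting each data point gives a linear system:
  4a - 2b + c = -16
  c = 1
  9a + 3b + c = -97/2
Solving the system yields a = -5, b = -3/2, c = 1.
So q(x) = -5x^2 - (3/2)x + 1.
The leading coefficient is -5.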